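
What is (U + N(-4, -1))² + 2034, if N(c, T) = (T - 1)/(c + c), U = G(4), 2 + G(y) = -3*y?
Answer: 35569/16 ≈ 2223.1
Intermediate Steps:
G(y) = -2 - 3*y
U = -14 (U = -2 - 3*4 = -2 - 12 = -14)
N(c, T) = (-1 + T)/(2*c) (N(c, T) = (-1 + T)/((2*c)) = (-1 + T)*(1/(2*c)) = (-1 + T)/(2*c))
(U + N(-4, -1))² + 2034 = (-14 + (½)*(-1 - 1)/(-4))² + 2034 = (-14 + (½)*(-¼)*(-2))² + 2034 = (-14 + ¼)² + 2034 = (-55/4)² + 2034 = 3025/16 + 2034 = 35569/16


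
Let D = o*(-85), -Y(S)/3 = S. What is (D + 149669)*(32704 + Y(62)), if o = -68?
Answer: 5054890582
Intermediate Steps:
Y(S) = -3*S
D = 5780 (D = -68*(-85) = 5780)
(D + 149669)*(32704 + Y(62)) = (5780 + 149669)*(32704 - 3*62) = 155449*(32704 - 186) = 155449*32518 = 5054890582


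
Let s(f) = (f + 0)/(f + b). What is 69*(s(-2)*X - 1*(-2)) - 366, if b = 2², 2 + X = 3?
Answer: -297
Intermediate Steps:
X = 1 (X = -2 + 3 = 1)
b = 4
s(f) = f/(4 + f) (s(f) = (f + 0)/(f + 4) = f/(4 + f))
69*(s(-2)*X - 1*(-2)) - 366 = 69*(-2/(4 - 2)*1 - 1*(-2)) - 366 = 69*(-2/2*1 + 2) - 366 = 69*(-2*½*1 + 2) - 366 = 69*(-1*1 + 2) - 366 = 69*(-1 + 2) - 366 = 69*1 - 366 = 69 - 366 = -297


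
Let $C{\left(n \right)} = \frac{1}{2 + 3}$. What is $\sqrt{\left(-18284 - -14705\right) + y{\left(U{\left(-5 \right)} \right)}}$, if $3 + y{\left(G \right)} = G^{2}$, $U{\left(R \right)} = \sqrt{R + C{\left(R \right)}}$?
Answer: $\frac{7 i \sqrt{1830}}{5} \approx 59.89 i$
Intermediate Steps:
$C{\left(n \right)} = \frac{1}{5}$
$U{\left(R \right)} = \sqrt{\frac{1}{5} + R}$ ($U{\left(R \right)} = \sqrt{R + \frac{1}{5}} = \sqrt{\frac{1}{5} + R}$)
$y{\left(G \right)} = -3 + G^{2}$
$\sqrt{\left(-18284 - -14705\right) + y{\left(U{\left(-5 \right)} \right)}} = \sqrt{\left(-18284 - -14705\right) + \left(-3 + \left(\frac{\sqrt{5 + 25 \left(-5\right)}}{5}\right)^{2}\right)} = \sqrt{\left(-18284 + 14705\right) + \left(-3 + \left(\frac{\sqrt{5 - 125}}{5}\right)^{2}\right)} = \sqrt{-3579 + \left(-3 + \left(\frac{\sqrt{-120}}{5}\right)^{2}\right)} = \sqrt{-3579 + \left(-3 + \left(\frac{2 i \sqrt{30}}{5}\right)^{2}\right)} = \sqrt{-3579 - \frac{39}{5}} = \sqrt{- \frac{17934}{5}} = \frac{7 i \sqrt{1830}}{5}$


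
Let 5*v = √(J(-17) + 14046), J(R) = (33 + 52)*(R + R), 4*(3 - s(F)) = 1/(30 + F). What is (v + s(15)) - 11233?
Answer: -2021401/180 + 2*√2789/5 ≈ -11209.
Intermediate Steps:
s(F) = 3 - 1/(4*(30 + F))
J(R) = 170*R (J(R) = 85*(2*R) = 170*R)
v = 2*√2789/5 (v = √(170*(-17) + 14046)/5 = √(-2890 + 14046)/5 = √11156/5 = (2*√2789)/5 = 2*√2789/5 ≈ 21.124)
(v + s(15)) - 11233 = (2*√2789/5 + (359 + 12*15)/(4*(30 + 15))) - 11233 = (2*√2789/5 + (¼)*(359 + 180)/45) - 11233 = (2*√2789/5 + (¼)*(1/45)*539) - 11233 = (2*√2789/5 + 539/180) - 11233 = (539/180 + 2*√2789/5) - 11233 = -2021401/180 + 2*√2789/5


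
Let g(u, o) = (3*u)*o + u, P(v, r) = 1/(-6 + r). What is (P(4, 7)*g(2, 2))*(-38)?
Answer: -532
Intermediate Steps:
g(u, o) = u + 3*o*u (g(u, o) = 3*o*u + u = u + 3*o*u)
(P(4, 7)*g(2, 2))*(-38) = ((2*(1 + 3*2))/(-6 + 7))*(-38) = ((2*(1 + 6))/1)*(-38) = (1*(2*7))*(-38) = (1*14)*(-38) = 14*(-38) = -532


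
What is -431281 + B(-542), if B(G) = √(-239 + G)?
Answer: -431281 + I*√781 ≈ -4.3128e+5 + 27.946*I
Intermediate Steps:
-431281 + B(-542) = -431281 + √(-239 - 542) = -431281 + √(-781) = -431281 + I*√781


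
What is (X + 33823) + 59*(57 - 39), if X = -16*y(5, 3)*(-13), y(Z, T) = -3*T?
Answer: 33013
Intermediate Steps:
X = -1872 (X = -(-48)*3*(-13) = -16*(-9)*(-13) = 144*(-13) = -1872)
(X + 33823) + 59*(57 - 39) = (-1872 + 33823) + 59*(57 - 39) = 31951 + 59*18 = 31951 + 1062 = 33013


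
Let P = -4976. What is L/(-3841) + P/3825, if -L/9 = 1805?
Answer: 43024309/14691825 ≈ 2.9285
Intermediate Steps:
L = -16245 (L = -9*1805 = -16245)
L/(-3841) + P/3825 = -16245/(-3841) - 4976/3825 = -16245*(-1/3841) - 4976*1/3825 = 16245/3841 - 4976/3825 = 43024309/14691825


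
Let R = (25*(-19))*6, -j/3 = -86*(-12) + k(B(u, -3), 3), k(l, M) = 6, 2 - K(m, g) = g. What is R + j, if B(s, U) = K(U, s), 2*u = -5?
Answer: -5964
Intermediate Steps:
u = -5/2 (u = (1/2)*(-5) = -5/2 ≈ -2.5000)
K(m, g) = 2 - g
B(s, U) = 2 - s
j = -3114 (j = -3*(-86*(-12) + 6) = -3*(1032 + 6) = -3*1038 = -3114)
R = -2850 (R = -475*6 = -2850)
R + j = -2850 - 3114 = -5964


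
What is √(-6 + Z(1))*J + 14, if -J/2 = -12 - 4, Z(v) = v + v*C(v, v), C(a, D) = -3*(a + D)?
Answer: 14 + 32*I*√11 ≈ 14.0 + 106.13*I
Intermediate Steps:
C(a, D) = -3*D - 3*a (C(a, D) = -3*(D + a) = -3*D - 3*a)
Z(v) = v - 6*v² (Z(v) = v + v*(-3*v - 3*v) = v + v*(-6*v) = v - 6*v²)
J = 32 (J = -2*(-12 - 4) = -2*(-16) = 32)
√(-6 + Z(1))*J + 14 = √(-6 + 1*(1 - 6*1))*32 + 14 = √(-6 + 1*(1 - 6))*32 + 14 = √(-6 + 1*(-5))*32 + 14 = √(-6 - 5)*32 + 14 = √(-11)*32 + 14 = (I*√11)*32 + 14 = 32*I*√11 + 14 = 14 + 32*I*√11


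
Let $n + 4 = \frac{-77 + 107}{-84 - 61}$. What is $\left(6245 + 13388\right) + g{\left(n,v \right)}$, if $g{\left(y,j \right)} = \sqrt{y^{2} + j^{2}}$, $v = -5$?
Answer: $19633 + \frac{\sqrt{35909}}{29} \approx 19640.0$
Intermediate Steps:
$n = - \frac{122}{29}$ ($n = -4 + \frac{-77 + 107}{-84 - 61} = -4 + \frac{30}{-145} = -4 + 30 \left(- \frac{1}{145}\right) = -4 - \frac{6}{29} = - \frac{122}{29} \approx -4.2069$)
$g{\left(y,j \right)} = \sqrt{j^{2} + y^{2}}$
$\left(6245 + 13388\right) + g{\left(n,v \right)} = \left(6245 + 13388\right) + \sqrt{\left(-5\right)^{2} + \left(- \frac{122}{29}\right)^{2}} = 19633 + \sqrt{25 + \frac{14884}{841}} = 19633 + \sqrt{\frac{35909}{841}} = 19633 + \frac{\sqrt{35909}}{29}$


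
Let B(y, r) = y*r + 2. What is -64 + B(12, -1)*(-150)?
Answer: 1436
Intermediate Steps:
B(y, r) = 2 + r*y (B(y, r) = r*y + 2 = 2 + r*y)
-64 + B(12, -1)*(-150) = -64 + (2 - 1*12)*(-150) = -64 + (2 - 12)*(-150) = -64 - 10*(-150) = -64 + 1500 = 1436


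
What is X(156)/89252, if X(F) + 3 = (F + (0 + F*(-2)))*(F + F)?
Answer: -48675/89252 ≈ -0.54537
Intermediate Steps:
X(F) = -3 - 2*F² (X(F) = -3 + (F + (0 + F*(-2)))*(F + F) = -3 + (F + (0 - 2*F))*(2*F) = -3 + (F - 2*F)*(2*F) = -3 + (-F)*(2*F) = -3 - 2*F²)
X(156)/89252 = (-3 - 2*156²)/89252 = (-3 - 2*24336)*(1/89252) = (-3 - 48672)*(1/89252) = -48675*1/89252 = -48675/89252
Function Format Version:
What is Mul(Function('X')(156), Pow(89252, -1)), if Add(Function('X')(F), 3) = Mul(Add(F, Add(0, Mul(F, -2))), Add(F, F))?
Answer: Rational(-48675, 89252) ≈ -0.54537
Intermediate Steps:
Function('X')(F) = Add(-3, Mul(-2, Pow(F, 2))) (Function('X')(F) = Add(-3, Mul(Add(F, Add(0, Mul(F, -2))), Add(F, F))) = Add(-3, Mul(Add(F, Add(0, Mul(-2, F))), Mul(2, F))) = Add(-3, Mul(Add(F, Mul(-2, F)), Mul(2, F))) = Add(-3, Mul(Mul(-1, F), Mul(2, F))) = Add(-3, Mul(-2, Pow(F, 2))))
Mul(Function('X')(156), Pow(89252, -1)) = Mul(Add(-3, Mul(-2, Pow(156, 2))), Pow(89252, -1)) = Mul(Add(-3, Mul(-2, 24336)), Rational(1, 89252)) = Mul(Add(-3, -48672), Rational(1, 89252)) = Mul(-48675, Rational(1, 89252)) = Rational(-48675, 89252)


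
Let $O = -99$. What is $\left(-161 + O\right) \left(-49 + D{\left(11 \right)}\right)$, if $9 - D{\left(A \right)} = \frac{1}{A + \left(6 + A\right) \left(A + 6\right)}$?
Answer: $\frac{156013}{15} \approx 10401.0$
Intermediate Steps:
$D{\left(A \right)} = 9 - \frac{1}{A + \left(6 + A\right)^{2}}$ ($D{\left(A \right)} = 9 - \frac{1}{A + \left(6 + A\right) \left(A + 6\right)} = 9 - \frac{1}{A + \left(6 + A\right) \left(6 + A\right)} = 9 - \frac{1}{A + \left(6 + A\right)^{2}}$)
$\left(-161 + O\right) \left(-49 + D{\left(11 \right)}\right) = \left(-161 - 99\right) \left(-49 + \frac{-1 + 9 \cdot 11 + 9 \left(6 + 11\right)^{2}}{11 + \left(6 + 11\right)^{2}}\right) = - 260 \left(-49 + \frac{-1 + 99 + 9 \cdot 17^{2}}{11 + 17^{2}}\right) = - 260 \left(-49 + \frac{-1 + 99 + 9 \cdot 289}{11 + 289}\right) = - 260 \left(-49 + \frac{-1 + 99 + 2601}{300}\right) = - 260 \left(-49 + \frac{1}{300} \cdot 2699\right) = - 260 \left(-49 + \frac{2699}{300}\right) = \left(-260\right) \left(- \frac{12001}{300}\right) = \frac{156013}{15}$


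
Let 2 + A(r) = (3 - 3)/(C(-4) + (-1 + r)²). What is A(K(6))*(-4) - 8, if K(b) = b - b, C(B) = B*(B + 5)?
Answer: 0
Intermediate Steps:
C(B) = B*(5 + B)
K(b) = 0
A(r) = -2 (A(r) = -2 + (3 - 3)/(-4*(5 - 4) + (-1 + r)²) = -2 + 0/(-4*1 + (-1 + r)²) = -2 + 0/(-4 + (-1 + r)²) = -2 + 0 = -2)
A(K(6))*(-4) - 8 = -2*(-4) - 8 = 8 - 8 = 0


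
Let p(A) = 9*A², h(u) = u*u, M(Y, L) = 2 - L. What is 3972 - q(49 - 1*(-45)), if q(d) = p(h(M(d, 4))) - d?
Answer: 3922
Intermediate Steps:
h(u) = u²
q(d) = 144 - d (q(d) = 9*((2 - 1*4)²)² - d = 9*((2 - 4)²)² - d = 9*((-2)²)² - d = 9*4² - d = 9*16 - d = 144 - d)
3972 - q(49 - 1*(-45)) = 3972 - (144 - (49 - 1*(-45))) = 3972 - (144 - (49 + 45)) = 3972 - (144 - 1*94) = 3972 - (144 - 94) = 3972 - 1*50 = 3972 - 50 = 3922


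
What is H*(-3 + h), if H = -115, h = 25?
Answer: -2530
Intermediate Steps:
H*(-3 + h) = -115*(-3 + 25) = -115*22 = -2530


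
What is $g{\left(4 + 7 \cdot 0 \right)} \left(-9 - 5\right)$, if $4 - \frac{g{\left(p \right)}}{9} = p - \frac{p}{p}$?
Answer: $-126$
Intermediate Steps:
$g{\left(p \right)} = 45 - 9 p$ ($g{\left(p \right)} = 36 - 9 \left(p - \frac{p}{p}\right) = 36 - 9 \left(p - 1\right) = 36 - 9 \left(-1 + p\right) = 36 - \left(-9 + 9 p\right) = 45 - 9 p$)
$g{\left(4 + 7 \cdot 0 \right)} \left(-9 - 5\right) = \left(45 - 9 \left(4 + 7 \cdot 0\right)\right) \left(-9 - 5\right) = \left(45 - 9 \left(4 + 0\right)\right) \left(-9 - 5\right) = \left(45 - 36\right) \left(-14\right) = 9 \left(-14\right) = -126$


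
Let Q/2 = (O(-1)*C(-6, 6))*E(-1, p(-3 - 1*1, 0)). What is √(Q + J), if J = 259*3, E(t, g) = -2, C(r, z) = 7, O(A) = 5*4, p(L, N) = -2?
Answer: √217 ≈ 14.731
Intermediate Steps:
O(A) = 20
Q = -560 (Q = 2*((20*7)*(-2)) = 2*(140*(-2)) = 2*(-280) = -560)
J = 777
√(Q + J) = √(-560 + 777) = √217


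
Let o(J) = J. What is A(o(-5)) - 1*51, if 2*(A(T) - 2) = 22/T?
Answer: -256/5 ≈ -51.200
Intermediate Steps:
A(T) = 2 + 11/T (A(T) = 2 + (22/T)/2 = 2 + 11/T)
A(o(-5)) - 1*51 = (2 + 11/(-5)) - 1*51 = (2 + 11*(-⅕)) - 51 = (2 - 11/5) - 51 = -⅕ - 51 = -256/5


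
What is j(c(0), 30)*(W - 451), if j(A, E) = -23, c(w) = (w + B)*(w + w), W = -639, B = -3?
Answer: 25070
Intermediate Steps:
c(w) = 2*w*(-3 + w) (c(w) = (w - 3)*(w + w) = (-3 + w)*(2*w) = 2*w*(-3 + w))
j(c(0), 30)*(W - 451) = -23*(-639 - 451) = -23*(-1090) = 25070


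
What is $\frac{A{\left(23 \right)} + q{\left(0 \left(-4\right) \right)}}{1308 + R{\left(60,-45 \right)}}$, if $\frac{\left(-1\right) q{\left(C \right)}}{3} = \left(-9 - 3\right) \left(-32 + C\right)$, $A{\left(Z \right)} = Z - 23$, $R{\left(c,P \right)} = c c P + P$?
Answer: $\frac{384}{53579} \approx 0.007167$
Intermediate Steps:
$R{\left(c,P \right)} = P + P c^{2}$ ($R{\left(c,P \right)} = c^{2} P + P = P c^{2} + P = P + P c^{2}$)
$A{\left(Z \right)} = -23 + Z$
$q{\left(C \right)} = -1152 + 36 C$ ($q{\left(C \right)} = - 3 \left(-9 - 3\right) \left(-32 + C\right) = - 3 \left(- 12 \left(-32 + C\right)\right) = - 3 \left(384 - 12 C\right) = -1152 + 36 C$)
$\frac{A{\left(23 \right)} + q{\left(0 \left(-4\right) \right)}}{1308 + R{\left(60,-45 \right)}} = \frac{\left(-23 + 23\right) - \left(1152 - 36 \cdot 0 \left(-4\right)\right)}{1308 - 45 \left(1 + 60^{2}\right)} = \frac{0 + \left(-1152 + 36 \cdot 0\right)}{1308 - 45 \left(1 + 3600\right)} = \frac{0 + \left(-1152 + 0\right)}{1308 - 162045} = \frac{0 - 1152}{1308 - 162045} = - \frac{1152}{-160737} = \left(-1152\right) \left(- \frac{1}{160737}\right) = \frac{384}{53579}$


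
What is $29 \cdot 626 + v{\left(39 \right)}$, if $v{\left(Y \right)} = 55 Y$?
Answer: $20299$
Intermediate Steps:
$29 \cdot 626 + v{\left(39 \right)} = 29 \cdot 626 + 55 \cdot 39 = 18154 + 2145 = 20299$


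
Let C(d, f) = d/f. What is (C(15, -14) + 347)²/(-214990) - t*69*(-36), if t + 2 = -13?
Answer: -1570086825049/42138040 ≈ -37261.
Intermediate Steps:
t = -15 (t = -2 - 13 = -15)
(C(15, -14) + 347)²/(-214990) - t*69*(-36) = (15/(-14) + 347)²/(-214990) - (-15*69)*(-36) = (15*(-1/14) + 347)²*(-1/214990) - (-1035)*(-36) = (-15/14 + 347)²*(-1/214990) - 1*37260 = (4843/14)²*(-1/214990) - 37260 = (23454649/196)*(-1/214990) - 37260 = -23454649/42138040 - 37260 = -1570086825049/42138040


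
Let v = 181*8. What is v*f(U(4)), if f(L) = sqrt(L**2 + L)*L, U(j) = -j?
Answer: -11584*sqrt(3) ≈ -20064.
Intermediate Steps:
v = 1448
f(L) = L*sqrt(L + L**2) (f(L) = sqrt(L + L**2)*L = L*sqrt(L + L**2))
v*f(U(4)) = 1448*((-1*4)*sqrt((-1*4)*(1 - 1*4))) = 1448*(-4*2*sqrt(3)) = 1448*(-8*sqrt(3)) = -11584*sqrt(3)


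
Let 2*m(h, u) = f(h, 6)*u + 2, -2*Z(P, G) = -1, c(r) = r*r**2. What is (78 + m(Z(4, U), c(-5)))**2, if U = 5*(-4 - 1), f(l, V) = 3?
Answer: 47089/4 ≈ 11772.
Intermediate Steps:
c(r) = r**3
U = -25 (U = 5*(-5) = -25)
Z(P, G) = 1/2 (Z(P, G) = -1/2*(-1) = 1/2)
m(h, u) = 1 + 3*u/2 (m(h, u) = (3*u + 2)/2 = (2 + 3*u)/2 = 1 + 3*u/2)
(78 + m(Z(4, U), c(-5)))**2 = (78 + (1 + (3/2)*(-5)**3))**2 = (78 + (1 + (3/2)*(-125)))**2 = (78 + (1 - 375/2))**2 = (78 - 373/2)**2 = (-217/2)**2 = 47089/4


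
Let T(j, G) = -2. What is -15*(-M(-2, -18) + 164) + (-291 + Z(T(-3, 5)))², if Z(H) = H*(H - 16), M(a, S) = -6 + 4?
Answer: 62535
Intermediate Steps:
M(a, S) = -2
Z(H) = H*(-16 + H)
-15*(-M(-2, -18) + 164) + (-291 + Z(T(-3, 5)))² = -15*(-1*(-2) + 164) + (-291 - 2*(-16 - 2))² = -15*(2 + 164) + (-291 - 2*(-18))² = -15*166 + (-291 + 36)² = -2490 + (-255)² = -2490 + 65025 = 62535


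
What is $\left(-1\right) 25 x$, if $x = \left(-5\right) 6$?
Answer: $750$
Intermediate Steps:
$x = -30$
$\left(-1\right) 25 x = \left(-1\right) 25 \left(-30\right) = \left(-25\right) \left(-30\right) = 750$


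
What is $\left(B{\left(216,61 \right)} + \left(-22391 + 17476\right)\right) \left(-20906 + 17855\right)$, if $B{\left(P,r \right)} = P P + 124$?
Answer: $-127730115$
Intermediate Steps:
$B{\left(P,r \right)} = 124 + P^{2}$ ($B{\left(P,r \right)} = P^{2} + 124 = 124 + P^{2}$)
$\left(B{\left(216,61 \right)} + \left(-22391 + 17476\right)\right) \left(-20906 + 17855\right) = \left(\left(124 + 216^{2}\right) + \left(-22391 + 17476\right)\right) \left(-20906 + 17855\right) = \left(\left(124 + 46656\right) - 4915\right) \left(-3051\right) = \left(46780 - 4915\right) \left(-3051\right) = 41865 \left(-3051\right) = -127730115$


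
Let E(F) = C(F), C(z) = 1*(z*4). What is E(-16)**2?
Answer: 4096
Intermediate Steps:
C(z) = 4*z (C(z) = 1*(4*z) = 4*z)
E(F) = 4*F
E(-16)**2 = (4*(-16))**2 = (-64)**2 = 4096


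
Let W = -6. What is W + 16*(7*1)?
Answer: 106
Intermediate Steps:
W + 16*(7*1) = -6 + 16*(7*1) = -6 + 16*7 = -6 + 112 = 106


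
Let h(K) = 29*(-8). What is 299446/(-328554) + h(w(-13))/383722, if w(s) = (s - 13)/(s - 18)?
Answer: -28745060635/31518349497 ≈ -0.91201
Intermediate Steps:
w(s) = (-13 + s)/(-18 + s)
h(K) = -232
299446/(-328554) + h(w(-13))/383722 = 299446/(-328554) - 232/383722 = 299446*(-1/328554) - 232*1/383722 = -149723/164277 - 116/191861 = -28745060635/31518349497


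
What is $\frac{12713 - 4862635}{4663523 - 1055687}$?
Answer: $- \frac{2424961}{1803918} \approx -1.3443$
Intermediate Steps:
$\frac{12713 - 4862635}{4663523 - 1055687} = - \frac{4849922}{4663523 - 1055687} = - \frac{4849922}{3607836} = \left(-4849922\right) \frac{1}{3607836} = - \frac{2424961}{1803918}$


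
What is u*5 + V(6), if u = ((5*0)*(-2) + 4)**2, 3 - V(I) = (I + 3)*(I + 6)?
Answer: -25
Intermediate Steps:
V(I) = 3 - (3 + I)*(6 + I) (V(I) = 3 - (I + 3)*(I + 6) = 3 - (3 + I)*(6 + I))
u = 16 (u = (0*(-2) + 4)**2 = (0 + 4)**2 = 4**2 = 16)
u*5 + V(6) = 16*5 + (-15 - 1*6**2 - 9*6) = 80 + (-15 - 1*36 - 54) = 80 + (-15 - 36 - 54) = 80 - 105 = -25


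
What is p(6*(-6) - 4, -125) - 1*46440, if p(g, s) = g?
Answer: -46480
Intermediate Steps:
p(6*(-6) - 4, -125) - 1*46440 = (6*(-6) - 4) - 1*46440 = (-36 - 4) - 46440 = -40 - 46440 = -46480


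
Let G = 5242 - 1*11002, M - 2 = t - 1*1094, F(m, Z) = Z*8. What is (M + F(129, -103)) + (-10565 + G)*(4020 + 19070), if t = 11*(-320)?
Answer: -376949686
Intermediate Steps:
t = -3520
F(m, Z) = 8*Z
M = -4612 (M = 2 + (-3520 - 1*1094) = 2 + (-3520 - 1094) = 2 - 4614 = -4612)
G = -5760 (G = 5242 - 11002 = -5760)
(M + F(129, -103)) + (-10565 + G)*(4020 + 19070) = (-4612 + 8*(-103)) + (-10565 - 5760)*(4020 + 19070) = (-4612 - 824) - 16325*23090 = -5436 - 376944250 = -376949686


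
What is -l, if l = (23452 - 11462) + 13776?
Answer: -25766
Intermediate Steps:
l = 25766 (l = 11990 + 13776 = 25766)
-l = -1*25766 = -25766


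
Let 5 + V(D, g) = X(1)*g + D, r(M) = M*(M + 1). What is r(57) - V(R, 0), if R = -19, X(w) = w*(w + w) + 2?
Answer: 3330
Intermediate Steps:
r(M) = M*(1 + M)
X(w) = 2 + 2*w² (X(w) = w*(2*w) + 2 = 2*w² + 2 = 2 + 2*w²)
V(D, g) = -5 + D + 4*g (V(D, g) = -5 + ((2 + 2*1²)*g + D) = -5 + ((2 + 2*1)*g + D) = -5 + ((2 + 2)*g + D) = -5 + (4*g + D) = -5 + (D + 4*g) = -5 + D + 4*g)
r(57) - V(R, 0) = 57*(1 + 57) - (-5 - 19 + 4*0) = 57*58 - (-5 - 19 + 0) = 3306 - 1*(-24) = 3306 + 24 = 3330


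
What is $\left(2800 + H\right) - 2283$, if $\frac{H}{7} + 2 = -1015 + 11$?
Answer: $-6525$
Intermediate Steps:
$H = -7042$ ($H = -14 + 7 \left(-1015 + 11\right) = -14 + 7 \left(-1004\right) = -14 - 7028 = -7042$)
$\left(2800 + H\right) - 2283 = \left(2800 - 7042\right) - 2283 = -4242 - 2283 = -6525$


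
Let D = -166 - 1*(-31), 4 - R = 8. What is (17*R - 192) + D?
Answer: -395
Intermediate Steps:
R = -4 (R = 4 - 1*8 = 4 - 8 = -4)
D = -135 (D = -166 + 31 = -135)
(17*R - 192) + D = (17*(-4) - 192) - 135 = (-68 - 192) - 135 = -260 - 135 = -395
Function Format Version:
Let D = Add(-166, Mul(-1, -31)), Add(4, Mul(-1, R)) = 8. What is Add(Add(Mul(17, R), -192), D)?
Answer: -395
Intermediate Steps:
R = -4 (R = Add(4, Mul(-1, 8)) = Add(4, -8) = -4)
D = -135 (D = Add(-166, 31) = -135)
Add(Add(Mul(17, R), -192), D) = Add(Add(Mul(17, -4), -192), -135) = Add(Add(-68, -192), -135) = Add(-260, -135) = -395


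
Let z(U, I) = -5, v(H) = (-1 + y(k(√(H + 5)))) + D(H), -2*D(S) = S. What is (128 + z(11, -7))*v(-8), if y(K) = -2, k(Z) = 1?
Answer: 123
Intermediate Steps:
D(S) = -S/2
v(H) = -3 - H/2 (v(H) = (-1 - 2) - H/2 = -3 - H/2)
(128 + z(11, -7))*v(-8) = (128 - 5)*(-3 - ½*(-8)) = 123*(-3 + 4) = 123*1 = 123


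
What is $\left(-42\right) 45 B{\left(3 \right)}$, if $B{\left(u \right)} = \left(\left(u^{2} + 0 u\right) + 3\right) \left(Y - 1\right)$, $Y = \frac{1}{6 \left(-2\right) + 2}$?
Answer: $24948$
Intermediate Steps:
$Y = - \frac{1}{10}$ ($Y = \frac{1}{-12 + 2} = \frac{1}{-10} = - \frac{1}{10} \approx -0.1$)
$B{\left(u \right)} = - \frac{33}{10} - \frac{11 u^{2}}{10}$ ($B{\left(u \right)} = \left(\left(u^{2} + 0 u\right) + 3\right) \left(- \frac{1}{10} - 1\right) = \left(\left(u^{2} + 0\right) + 3\right) \left(- \frac{11}{10}\right) = \left(u^{2} + 3\right) \left(- \frac{11}{10}\right) = \left(3 + u^{2}\right) \left(- \frac{11}{10}\right) = - \frac{33}{10} - \frac{11 u^{2}}{10}$)
$\left(-42\right) 45 B{\left(3 \right)} = \left(-42\right) 45 \left(- \frac{33}{10} - \frac{11 \cdot 3^{2}}{10}\right) = - 1890 \left(- \frac{33}{10} - \frac{99}{10}\right) = \left(-1890\right) \left(- \frac{66}{5}\right) = 24948$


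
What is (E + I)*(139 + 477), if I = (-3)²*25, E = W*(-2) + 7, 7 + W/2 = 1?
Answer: 157696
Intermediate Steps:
W = -12 (W = -14 + 2*1 = -14 + 2 = -12)
E = 31 (E = -12*(-2) + 7 = 24 + 7 = 31)
I = 225 (I = 9*25 = 225)
(E + I)*(139 + 477) = (31 + 225)*(139 + 477) = 256*616 = 157696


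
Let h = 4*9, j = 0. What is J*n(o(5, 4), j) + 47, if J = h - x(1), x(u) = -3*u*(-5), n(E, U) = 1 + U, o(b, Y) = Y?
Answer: 68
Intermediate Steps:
x(u) = 15*u
h = 36
J = 21 (J = 36 - 15 = 21)
J*n(o(5, 4), j) + 47 = 21*(1 + 0) + 47 = 21*1 + 47 = 21 + 47 = 68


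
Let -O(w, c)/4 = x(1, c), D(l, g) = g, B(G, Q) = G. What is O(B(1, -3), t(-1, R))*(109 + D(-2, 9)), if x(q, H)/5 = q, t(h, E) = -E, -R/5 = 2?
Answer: -2360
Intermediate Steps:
R = -10 (R = -5*2 = -10)
x(q, H) = 5*q
O(w, c) = -20
O(B(1, -3), t(-1, R))*(109 + D(-2, 9)) = -20*(109 + 9) = -20*118 = -2360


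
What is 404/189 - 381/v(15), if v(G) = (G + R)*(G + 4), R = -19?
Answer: 102713/14364 ≈ 7.1507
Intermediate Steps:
v(G) = (-19 + G)*(4 + G) (v(G) = (G - 19)*(G + 4) = (-19 + G)*(4 + G))
404/189 - 381/v(15) = 404/189 - 381/(-76 + 15² - 15*15) = 404*(1/189) - 381/(-76 + 225 - 225) = 404/189 - 381/(-76) = 404/189 - 381*(-1/76) = 404/189 + 381/76 = 102713/14364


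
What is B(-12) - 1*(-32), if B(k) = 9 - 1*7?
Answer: 34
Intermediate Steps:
B(k) = 2 (B(k) = 9 - 7 = 2)
B(-12) - 1*(-32) = 2 - 1*(-32) = 2 + 32 = 34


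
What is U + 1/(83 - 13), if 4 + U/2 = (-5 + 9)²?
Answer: 1681/70 ≈ 24.014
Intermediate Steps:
U = 24 (U = -8 + 2*(-5 + 9)² = -8 + 2*4² = -8 + 2*16 = -8 + 32 = 24)
U + 1/(83 - 13) = 24 + 1/(83 - 13) = 24 + 1/70 = 1681/70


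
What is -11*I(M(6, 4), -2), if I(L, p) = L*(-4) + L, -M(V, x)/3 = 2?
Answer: -198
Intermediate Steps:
M(V, x) = -6 (M(V, x) = -3*2 = -6)
I(L, p) = -3*L (I(L, p) = -4*L + L = -3*L)
-11*I(M(6, 4), -2) = -(-33)*(-6) = -11*18 = -198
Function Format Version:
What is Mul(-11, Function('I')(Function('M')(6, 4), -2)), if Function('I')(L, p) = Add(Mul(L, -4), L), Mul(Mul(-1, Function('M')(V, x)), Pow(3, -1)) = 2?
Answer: -198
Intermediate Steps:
Function('M')(V, x) = -6 (Function('M')(V, x) = Mul(-3, 2) = -6)
Function('I')(L, p) = Mul(-3, L) (Function('I')(L, p) = Add(Mul(-4, L), L) = Mul(-3, L))
Mul(-11, Function('I')(Function('M')(6, 4), -2)) = Mul(-11, Mul(-3, -6)) = Mul(-11, 18) = -198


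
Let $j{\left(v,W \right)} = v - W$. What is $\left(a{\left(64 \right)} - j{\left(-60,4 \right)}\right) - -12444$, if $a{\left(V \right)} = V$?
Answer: $12572$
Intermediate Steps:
$\left(a{\left(64 \right)} - j{\left(-60,4 \right)}\right) - -12444 = \left(64 - \left(-60 - 4\right)\right) - -12444 = \left(64 - \left(-60 - 4\right)\right) + 12444 = \left(64 - -64\right) + 12444 = \left(64 + 64\right) + 12444 = 128 + 12444 = 12572$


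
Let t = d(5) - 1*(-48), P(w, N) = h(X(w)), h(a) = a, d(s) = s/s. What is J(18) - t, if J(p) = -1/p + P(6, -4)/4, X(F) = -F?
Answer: -455/9 ≈ -50.556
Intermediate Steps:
d(s) = 1
P(w, N) = -w
t = 49 (t = 1 - 1*(-48) = 1 + 48 = 49)
J(p) = -3/2 - 1/p (J(p) = -1/p - 1*6/4 = -1/p - 6*¼ = -1/p - 3/2 = -3/2 - 1/p)
J(18) - t = (-3/2 - 1/18) - 1*49 = (-3/2 - 1*1/18) - 49 = (-3/2 - 1/18) - 49 = -14/9 - 49 = -455/9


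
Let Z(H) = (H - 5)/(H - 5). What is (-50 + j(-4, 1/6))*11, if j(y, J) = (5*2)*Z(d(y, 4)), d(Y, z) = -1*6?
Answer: -440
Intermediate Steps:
d(Y, z) = -6
Z(H) = 1 (Z(H) = (-5 + H)/(-5 + H) = 1)
j(y, J) = 10 (j(y, J) = (5*2)*1 = 10*1 = 10)
(-50 + j(-4, 1/6))*11 = (-50 + 10)*11 = -40*11 = -440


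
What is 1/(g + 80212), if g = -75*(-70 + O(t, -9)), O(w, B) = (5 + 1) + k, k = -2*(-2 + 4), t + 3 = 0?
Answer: 1/85312 ≈ 1.1722e-5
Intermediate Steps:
t = -3 (t = -3 + 0 = -3)
k = -4 (k = -2*2 = -4)
O(w, B) = 2 (O(w, B) = (5 + 1) - 4 = 6 - 4 = 2)
g = 5100 (g = -75*(-70 + 2) = -75*(-68) = 5100)
1/(g + 80212) = 1/(5100 + 80212) = 1/85312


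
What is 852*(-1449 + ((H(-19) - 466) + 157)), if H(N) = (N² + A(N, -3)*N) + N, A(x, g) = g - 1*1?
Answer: -1141680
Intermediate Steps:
A(x, g) = -1 + g (A(x, g) = g - 1 = -1 + g)
H(N) = N² - 3*N (H(N) = (N² + (-1 - 3)*N) + N = (N² - 4*N) + N = N² - 3*N)
852*(-1449 + ((H(-19) - 466) + 157)) = 852*(-1449 + ((-19*(-3 - 19) - 466) + 157)) = 852*(-1449 + ((-19*(-22) - 466) + 157)) = 852*(-1449 + ((418 - 466) + 157)) = 852*(-1449 + (-48 + 157)) = 852*(-1449 + 109) = 852*(-1340) = -1141680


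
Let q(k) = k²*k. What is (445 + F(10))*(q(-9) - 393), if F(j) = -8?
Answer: -490314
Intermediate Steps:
q(k) = k³
(445 + F(10))*(q(-9) - 393) = (445 - 8)*((-9)³ - 393) = 437*(-729 - 393) = 437*(-1122) = -490314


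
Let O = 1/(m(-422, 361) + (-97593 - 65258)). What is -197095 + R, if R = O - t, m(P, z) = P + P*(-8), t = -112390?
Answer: -13544075386/159897 ≈ -84705.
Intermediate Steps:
m(P, z) = -7*P (m(P, z) = P - 8*P = -7*P)
O = -1/159897 (O = 1/(-7*(-422) + (-97593 - 65258)) = 1/(2954 - 162851) = 1/(-159897) = -1/159897 ≈ -6.2540e-6)
R = 17970823829/159897 (R = -1/159897 - 1*(-112390) = -1/159897 + 112390 = 17970823829/159897 ≈ 1.1239e+5)
-197095 + R = -197095 + 17970823829/159897 = -13544075386/159897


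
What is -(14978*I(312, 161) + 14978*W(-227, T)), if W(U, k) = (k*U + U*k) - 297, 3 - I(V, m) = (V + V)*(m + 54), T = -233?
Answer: 429449216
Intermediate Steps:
I(V, m) = 3 - 2*V*(54 + m) (I(V, m) = 3 - (V + V)*(m + 54) = 3 - 2*V*(54 + m))
W(U, k) = -297 + 2*U*k (W(U, k) = (U*k + U*k) - 297 = 2*U*k - 297 = -297 + 2*U*k)
-(14978*I(312, 161) + 14978*W(-227, T)) = -(-509102220 - 29956*312*161 + 29956*(-227)*(-233)) = -14978/(1/((-297 + 105782) + (3 - 33696 - 100464))) = -14978/(1/(105485 - 134157)) = -14978/(1/(-28672)) = -14978/(-1/28672) = -14978*(-28672) = 429449216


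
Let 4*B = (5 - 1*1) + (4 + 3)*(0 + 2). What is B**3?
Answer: 729/8 ≈ 91.125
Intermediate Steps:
B = 9/2 (B = ((5 - 1*1) + (4 + 3)*(0 + 2))/4 = ((5 - 1) + 7*2)/4 = (4 + 14)/4 = (1/4)*18 = 9/2 ≈ 4.5000)
B**3 = (9/2)**3 = 729/8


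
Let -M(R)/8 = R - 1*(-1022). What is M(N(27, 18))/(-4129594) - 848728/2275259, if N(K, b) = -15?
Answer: -249040897852/671135422489 ≈ -0.37107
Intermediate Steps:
M(R) = -8176 - 8*R (M(R) = -8*(R - 1*(-1022)) = -8*(R + 1022) = -8*(1022 + R) = -8176 - 8*R)
M(N(27, 18))/(-4129594) - 848728/2275259 = (-8176 - 8*(-15))/(-4129594) - 848728/2275259 = (-8176 + 120)*(-1/4129594) - 848728*1/2275259 = -8056*(-1/4129594) - 848728/2275259 = 4028/2064797 - 848728/2275259 = -249040897852/671135422489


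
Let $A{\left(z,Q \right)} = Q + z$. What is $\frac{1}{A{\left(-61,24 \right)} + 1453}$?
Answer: $\frac{1}{1416} \approx 0.00070621$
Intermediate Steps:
$\frac{1}{A{\left(-61,24 \right)} + 1453} = \frac{1}{\left(24 - 61\right) + 1453} = \frac{1}{-37 + 1453} = \frac{1}{1416}$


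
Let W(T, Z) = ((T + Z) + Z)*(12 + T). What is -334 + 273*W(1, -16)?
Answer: -110353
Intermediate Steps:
W(T, Z) = (12 + T)*(T + 2*Z) (W(T, Z) = (T + 2*Z)*(12 + T) = (12 + T)*(T + 2*Z))
-334 + 273*W(1, -16) = -334 + 273*(1**2 + 12*1 + 24*(-16) + 2*1*(-16)) = -334 + 273*(1 + 12 - 384 - 32) = -334 + 273*(-403) = -334 - 110019 = -110353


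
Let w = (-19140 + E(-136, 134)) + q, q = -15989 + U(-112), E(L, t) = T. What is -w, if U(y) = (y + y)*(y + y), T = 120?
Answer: -15167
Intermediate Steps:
E(L, t) = 120
U(y) = 4*y² (U(y) = (2*y)*(2*y) = 4*y²)
q = 34187 (q = -15989 + 4*(-112)² = -15989 + 4*12544 = -15989 + 50176 = 34187)
w = 15167 (w = (-19140 + 120) + 34187 = -19020 + 34187 = 15167)
-w = -1*15167 = -15167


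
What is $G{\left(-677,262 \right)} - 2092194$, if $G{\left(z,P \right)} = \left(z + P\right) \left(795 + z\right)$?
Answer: $-2141164$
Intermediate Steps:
$G{\left(z,P \right)} = \left(795 + z\right) \left(P + z\right)$ ($G{\left(z,P \right)} = \left(P + z\right) \left(795 + z\right) = \left(795 + z\right) \left(P + z\right)$)
$G{\left(-677,262 \right)} - 2092194 = \left(\left(-677\right)^{2} + 795 \cdot 262 + 795 \left(-677\right) + 262 \left(-677\right)\right) - 2092194 = \left(458329 + 208290 - 538215 - 177374\right) - 2092194 = -48970 - 2092194 = -2141164$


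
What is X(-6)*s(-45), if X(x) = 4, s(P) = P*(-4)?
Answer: 720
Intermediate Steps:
s(P) = -4*P
X(-6)*s(-45) = 4*(-4*(-45)) = 4*180 = 720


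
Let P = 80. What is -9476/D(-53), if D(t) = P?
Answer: -2369/20 ≈ -118.45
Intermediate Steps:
D(t) = 80
-9476/D(-53) = -9476/80 = -9476*1/80 = -2369/20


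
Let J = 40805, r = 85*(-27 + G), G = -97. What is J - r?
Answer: 51345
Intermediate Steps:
r = -10540 (r = 85*(-27 - 97) = 85*(-124) = -10540)
J - r = 40805 - 1*(-10540) = 40805 + 10540 = 51345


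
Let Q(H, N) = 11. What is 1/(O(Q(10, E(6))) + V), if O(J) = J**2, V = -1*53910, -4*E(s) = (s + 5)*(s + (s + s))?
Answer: -1/53789 ≈ -1.8591e-5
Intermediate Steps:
E(s) = -3*s*(5 + s)/4 (E(s) = -(s + 5)*(s + (s + s))/4 = -(5 + s)*(s + 2*s)/4 = -(5 + s)*3*s/4 = -3*s*(5 + s)/4)
V = -53910
1/(O(Q(10, E(6))) + V) = 1/(11**2 - 53910) = 1/(121 - 53910) = 1/(-53789) = -1/53789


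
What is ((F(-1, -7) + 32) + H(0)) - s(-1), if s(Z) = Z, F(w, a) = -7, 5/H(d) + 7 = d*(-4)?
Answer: 177/7 ≈ 25.286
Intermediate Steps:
H(d) = 5/(-7 - 4*d) (H(d) = 5/(-7 + d*(-4)) = 5/(-7 - 4*d))
((F(-1, -7) + 32) + H(0)) - s(-1) = ((-7 + 32) - 5/(7 + 4*0)) - 1*(-1) = (25 - 5/(7 + 0)) + 1 = (25 - 5/7) + 1 = 170/7 + 1 = 177/7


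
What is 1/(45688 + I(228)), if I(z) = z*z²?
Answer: 1/11898040 ≈ 8.4047e-8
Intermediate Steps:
I(z) = z³
1/(45688 + I(228)) = 1/(45688 + 228³) = 1/(45688 + 11852352) = 1/11898040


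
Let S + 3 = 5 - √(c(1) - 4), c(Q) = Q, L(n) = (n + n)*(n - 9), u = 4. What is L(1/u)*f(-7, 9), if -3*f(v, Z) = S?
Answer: 35/12 - 35*I*√3/24 ≈ 2.9167 - 2.5259*I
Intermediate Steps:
L(n) = 2*n*(-9 + n) (L(n) = (2*n)*(-9 + n) = 2*n*(-9 + n))
S = 2 - I*√3 (S = -3 + (5 - √(1 - 4)) = -3 + (5 - √(-3)) = -3 + (5 - I*√3) = 2 - I*√3 ≈ 2.0 - 1.732*I)
f(v, Z) = -⅔ + I*√3/3 (f(v, Z) = -(2 - I*√3)/3 = -⅔ + I*√3/3)
L(1/u)*f(-7, 9) = (2*(-9 + 1/4)/4)*(-⅔ + I*√3/3) = (2*(¼)*(-9 + ¼))*(-⅔ + I*√3/3) = (2*(¼)*(-35/4))*(-⅔ + I*√3/3) = -35*(-⅔ + I*√3/3)/8 = 35/12 - 35*I*√3/24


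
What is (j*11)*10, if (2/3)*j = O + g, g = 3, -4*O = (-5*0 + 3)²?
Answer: 495/4 ≈ 123.75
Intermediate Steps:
O = -9/4 (O = -(-5*0 + 3)²/4 = -(0 + 3)²/4 = -¼*3² = -¼*9 = -9/4 ≈ -2.2500)
j = 9/8 (j = 3*(-9/4 + 3)/2 = (3/2)*(¾) = 9/8 ≈ 1.1250)
(j*11)*10 = ((9/8)*11)*10 = (99/8)*10 = 495/4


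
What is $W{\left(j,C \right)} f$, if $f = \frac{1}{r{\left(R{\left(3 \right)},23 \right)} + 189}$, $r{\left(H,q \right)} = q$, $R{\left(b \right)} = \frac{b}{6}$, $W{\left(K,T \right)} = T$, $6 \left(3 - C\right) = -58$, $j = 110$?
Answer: $\frac{19}{318} \approx 0.059748$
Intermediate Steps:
$C = \frac{38}{3}$ ($C = 3 - - \frac{29}{3} = 3 + \frac{29}{3} = \frac{38}{3} \approx 12.667$)
$R{\left(b \right)} = \frac{b}{6}$ ($R{\left(b \right)} = b \frac{1}{6} = \frac{b}{6}$)
$f = \frac{1}{212}$ ($f = \frac{1}{23 + 189} = \frac{1}{212} \approx 0.004717$)
$W{\left(j,C \right)} f = \frac{38}{3} \cdot \frac{1}{212} = \frac{19}{318}$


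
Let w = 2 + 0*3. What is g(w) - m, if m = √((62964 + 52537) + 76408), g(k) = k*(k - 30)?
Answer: -56 - √191909 ≈ -494.07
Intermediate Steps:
w = 2 (w = 2 + 0 = 2)
g(k) = k*(-30 + k)
m = √191909 (m = √(115501 + 76408) = √191909 ≈ 438.07)
g(w) - m = 2*(-30 + 2) - √191909 = 2*(-28) - √191909 = -56 - √191909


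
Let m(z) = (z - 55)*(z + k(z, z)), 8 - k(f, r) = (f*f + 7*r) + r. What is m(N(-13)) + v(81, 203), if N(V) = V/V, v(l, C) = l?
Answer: 81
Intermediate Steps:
N(V) = 1
k(f, r) = 8 - f² - 8*r (k(f, r) = 8 - ((f*f + 7*r) + r) = 8 - ((f² + 7*r) + r) = 8 - (f² + 8*r) = 8 + (-f² - 8*r) = 8 - f² - 8*r)
m(z) = (-55 + z)*(8 - z² - 7*z) (m(z) = (z - 55)*(z + (8 - z² - 8*z)) = (-55 + z)*(8 - z² - 7*z))
m(N(-13)) + v(81, 203) = (-440 - 1*1³ + 48*1² + 393*1) + 81 = (-440 - 1*1 + 48*1 + 393) + 81 = (-440 - 1 + 48 + 393) + 81 = 0 + 81 = 81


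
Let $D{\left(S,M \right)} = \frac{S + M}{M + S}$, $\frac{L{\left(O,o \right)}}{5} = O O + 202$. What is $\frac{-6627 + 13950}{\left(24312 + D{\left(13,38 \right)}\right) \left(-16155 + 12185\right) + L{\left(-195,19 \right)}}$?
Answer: $- \frac{7323}{96331475} \approx -7.6019 \cdot 10^{-5}$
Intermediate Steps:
$L{\left(O,o \right)} = 1010 + 5 O^{2}$ ($L{\left(O,o \right)} = 5 \left(O O + 202\right) = 5 \left(O^{2} + 202\right) = 5 \left(202 + O^{2}\right) = 1010 + 5 O^{2}$)
$D{\left(S,M \right)} = 1$ ($D{\left(S,M \right)} = \frac{M + S}{M + S} = 1$)
$\frac{-6627 + 13950}{\left(24312 + D{\left(13,38 \right)}\right) \left(-16155 + 12185\right) + L{\left(-195,19 \right)}} = \frac{-6627 + 13950}{\left(24312 + 1\right) \left(-16155 + 12185\right) + \left(1010 + 5 \left(-195\right)^{2}\right)} = \frac{7323}{24313 \left(-3970\right) + \left(1010 + 5 \cdot 38025\right)} = \frac{7323}{-96522610 + \left(1010 + 190125\right)} = \frac{7323}{-96522610 + 191135} = \frac{7323}{-96331475} = 7323 \left(- \frac{1}{96331475}\right) = - \frac{7323}{96331475}$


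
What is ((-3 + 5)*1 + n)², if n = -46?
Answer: 1936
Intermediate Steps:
((-3 + 5)*1 + n)² = ((-3 + 5)*1 - 46)² = (2*1 - 46)² = (2 - 46)² = (-44)² = 1936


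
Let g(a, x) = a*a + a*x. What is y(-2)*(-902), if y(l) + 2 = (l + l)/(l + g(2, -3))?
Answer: 902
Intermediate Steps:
g(a, x) = a² + a*x
y(l) = -2 + 2*l/(-2 + l) (y(l) = -2 + (l + l)/(l + 2*(2 - 3)) = -2 + (2*l)/(l + 2*(-1)) = -2 + (2*l)/(l - 2) = -2 + (2*l)/(-2 + l) = -2 + 2*l/(-2 + l))
y(-2)*(-902) = (4/(-2 - 2))*(-902) = (4/(-4))*(-902) = (4*(-¼))*(-902) = -1*(-902) = 902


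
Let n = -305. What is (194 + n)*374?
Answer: -41514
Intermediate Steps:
(194 + n)*374 = (194 - 305)*374 = -111*374 = -41514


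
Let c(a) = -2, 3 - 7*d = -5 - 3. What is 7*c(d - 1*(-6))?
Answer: -14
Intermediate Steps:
d = 11/7 (d = 3/7 - (-5 - 3)/7 = 3/7 - ⅐*(-8) = 3/7 + 8/7 = 11/7 ≈ 1.5714)
7*c(d - 1*(-6)) = 7*(-2) = -14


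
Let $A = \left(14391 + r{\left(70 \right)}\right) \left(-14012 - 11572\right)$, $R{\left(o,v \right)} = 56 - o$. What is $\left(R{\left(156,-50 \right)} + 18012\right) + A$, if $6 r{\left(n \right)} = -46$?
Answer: $-367965288$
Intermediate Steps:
$r{\left(n \right)} = - \frac{23}{3}$ ($r{\left(n \right)} = \frac{1}{6} \left(-46\right) = - \frac{23}{3}$)
$A = -367983200$ ($A = \left(14391 - \frac{23}{3}\right) \left(-14012 - 11572\right) = \frac{43150}{3} \left(-25584\right) = -367983200$)
$\left(R{\left(156,-50 \right)} + 18012\right) + A = \left(\left(56 - 156\right) + 18012\right) - 367983200 = \left(-100 + 18012\right) - 367983200 = 17912 - 367983200 = -367965288$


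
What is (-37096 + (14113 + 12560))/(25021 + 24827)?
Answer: -10423/49848 ≈ -0.20910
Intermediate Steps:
(-37096 + (14113 + 12560))/(25021 + 24827) = (-37096 + 26673)/49848 = -10423*1/49848 = -10423/49848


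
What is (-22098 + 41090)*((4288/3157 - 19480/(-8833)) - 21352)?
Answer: -1027843278976256/2535071 ≈ -4.0545e+8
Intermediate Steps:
(-22098 + 41090)*((4288/3157 - 19480/(-8833)) - 21352) = 18992*((4288*(1/3157) - 19480*(-1/8833)) - 21352) = 18992*((4288/3157 + 19480/8833) - 21352) = 18992*(9034024/2535071 - 21352) = 18992*(-54119801968/2535071) = -1027843278976256/2535071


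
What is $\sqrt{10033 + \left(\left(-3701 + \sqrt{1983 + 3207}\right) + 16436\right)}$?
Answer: $\sqrt{22768 + \sqrt{5190}} \approx 151.13$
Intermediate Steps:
$\sqrt{10033 + \left(\left(-3701 + \sqrt{1983 + 3207}\right) + 16436\right)} = \sqrt{10033 + \left(\left(-3701 + \sqrt{5190}\right) + 16436\right)} = \sqrt{10033 + \left(12735 + \sqrt{5190}\right)} = \sqrt{22768 + \sqrt{5190}}$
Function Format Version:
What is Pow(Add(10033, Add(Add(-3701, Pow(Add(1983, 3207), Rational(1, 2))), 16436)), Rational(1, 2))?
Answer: Pow(Add(22768, Pow(5190, Rational(1, 2))), Rational(1, 2)) ≈ 151.13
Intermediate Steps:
Pow(Add(10033, Add(Add(-3701, Pow(Add(1983, 3207), Rational(1, 2))), 16436)), Rational(1, 2)) = Pow(Add(10033, Add(Add(-3701, Pow(5190, Rational(1, 2))), 16436)), Rational(1, 2)) = Pow(Add(10033, Add(12735, Pow(5190, Rational(1, 2)))), Rational(1, 2)) = Pow(Add(22768, Pow(5190, Rational(1, 2))), Rational(1, 2))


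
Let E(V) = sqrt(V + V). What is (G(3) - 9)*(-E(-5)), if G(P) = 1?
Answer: 8*I*sqrt(10) ≈ 25.298*I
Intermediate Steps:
E(V) = sqrt(2)*sqrt(V) (E(V) = sqrt(2*V) = sqrt(2)*sqrt(V))
(G(3) - 9)*(-E(-5)) = (1 - 9)*(-sqrt(2)*sqrt(-5)) = -(-8)*sqrt(2)*(I*sqrt(5)) = -(-8)*I*sqrt(10) = 8*I*sqrt(10)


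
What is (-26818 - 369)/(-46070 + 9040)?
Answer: 27187/37030 ≈ 0.73419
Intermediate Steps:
(-26818 - 369)/(-46070 + 9040) = -27187/(-37030) = -27187*(-1/37030) = 27187/37030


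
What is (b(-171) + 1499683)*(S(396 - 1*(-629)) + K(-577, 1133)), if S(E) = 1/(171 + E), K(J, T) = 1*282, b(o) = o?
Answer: 126436227694/299 ≈ 4.2286e+8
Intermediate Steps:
K(J, T) = 282
(b(-171) + 1499683)*(S(396 - 1*(-629)) + K(-577, 1133)) = (-171 + 1499683)*(1/(171 + (396 - 1*(-629))) + 282) = 1499512*(1/(171 + (396 + 629)) + 282) = 1499512*(1/(171 + 1025) + 282) = 1499512*(1/1196 + 282) = 1499512*(337273/1196) = 126436227694/299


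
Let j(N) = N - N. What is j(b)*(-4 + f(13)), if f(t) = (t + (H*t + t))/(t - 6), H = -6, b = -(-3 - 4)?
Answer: 0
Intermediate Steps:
b = 7 (b = -1*(-7) = 7)
f(t) = -4*t/(-6 + t) (f(t) = (t + (-6*t + t))/(t - 6) = (t - 5*t)/(-6 + t) = (-4*t)/(-6 + t) = -4*t/(-6 + t))
j(N) = 0
j(b)*(-4 + f(13)) = 0*(-4 - 4*13/(-6 + 13)) = 0*(-4 - 4*13/7) = 0*(-4 - 4*13*⅐) = 0*(-4 - 52/7) = 0*(-80/7) = 0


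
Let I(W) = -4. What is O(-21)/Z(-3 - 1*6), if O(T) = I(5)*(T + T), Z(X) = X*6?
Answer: -28/9 ≈ -3.1111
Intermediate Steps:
Z(X) = 6*X
O(T) = -8*T (O(T) = -4*(T + T) = -8*T)
O(-21)/Z(-3 - 1*6) = (-8*(-21))/((6*(-3 - 1*6))) = 168/(6*(-3 - 6)) = 168/(6*(-9)) = 168/(-54) = -1/54*168 = -28/9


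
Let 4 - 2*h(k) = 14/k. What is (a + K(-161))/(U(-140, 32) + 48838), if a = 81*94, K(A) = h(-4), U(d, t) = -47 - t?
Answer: 10157/65012 ≈ 0.15623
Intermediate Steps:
h(k) = 2 - 7/k
K(A) = 15/4 (K(A) = 2 - 7/(-4) = 2 - 7*(-¼) = 2 + 7/4 = 15/4)
a = 7614
(a + K(-161))/(U(-140, 32) + 48838) = (7614 + 15/4)/((-47 - 1*32) + 48838) = 30471/(4*((-47 - 32) + 48838)) = 30471/(4*(-79 + 48838)) = (30471/4)/48759 = (30471/4)*(1/48759) = 10157/65012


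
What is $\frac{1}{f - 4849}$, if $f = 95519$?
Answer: $\frac{1}{90670} \approx 1.1029 \cdot 10^{-5}$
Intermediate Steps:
$\frac{1}{f - 4849} = \frac{1}{95519 - 4849} = \frac{1}{90670}$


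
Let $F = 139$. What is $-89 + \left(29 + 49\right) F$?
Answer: $10753$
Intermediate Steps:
$-89 + \left(29 + 49\right) F = -89 + \left(29 + 49\right) 139 = -89 + 78 \cdot 139 = -89 + 10842 = 10753$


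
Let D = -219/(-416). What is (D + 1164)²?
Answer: 234685020249/173056 ≈ 1.3561e+6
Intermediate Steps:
D = 219/416 (D = -219*(-1/416) = 219/416 ≈ 0.52644)
(D + 1164)² = (219/416 + 1164)² = (484443/416)² = 234685020249/173056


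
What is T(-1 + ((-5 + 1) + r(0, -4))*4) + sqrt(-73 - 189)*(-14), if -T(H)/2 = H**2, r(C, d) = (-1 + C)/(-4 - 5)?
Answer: -44402/81 - 14*I*sqrt(262) ≈ -548.17 - 226.61*I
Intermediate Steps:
r(C, d) = 1/9 - C/9 (r(C, d) = (-1 + C)/(-9) = (-1 + C)*(-1/9) = 1/9 - C/9)
T(H) = -2*H**2
T(-1 + ((-5 + 1) + r(0, -4))*4) + sqrt(-73 - 189)*(-14) = -2*(-1 + ((-5 + 1) + (1/9 - 1/9*0))*4)**2 + sqrt(-73 - 189)*(-14) = -2*(-1 + (-4 + (1/9 + 0))*4)**2 + sqrt(-262)*(-14) = -2*(-1 + (-4 + 1/9)*4)**2 + (I*sqrt(262))*(-14) = -2*(-1 - 35/9*4)**2 - 14*I*sqrt(262) = -2*(-1 - 140/9)**2 - 14*I*sqrt(262) = -2*(-149/9)**2 - 14*I*sqrt(262) = -2*22201/81 - 14*I*sqrt(262) = -44402/81 - 14*I*sqrt(262)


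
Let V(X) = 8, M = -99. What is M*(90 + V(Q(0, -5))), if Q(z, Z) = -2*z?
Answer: -9702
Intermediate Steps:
M*(90 + V(Q(0, -5))) = -99*(90 + 8) = -99*98 = -9702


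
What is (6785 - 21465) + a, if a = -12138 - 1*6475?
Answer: -33293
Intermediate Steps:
a = -18613 (a = -12138 - 6475 = -18613)
(6785 - 21465) + a = (6785 - 21465) - 18613 = -14680 - 18613 = -33293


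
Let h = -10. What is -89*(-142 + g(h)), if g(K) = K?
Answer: 13528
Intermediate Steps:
-89*(-142 + g(h)) = -89*(-142 - 10) = -89*(-152) = 13528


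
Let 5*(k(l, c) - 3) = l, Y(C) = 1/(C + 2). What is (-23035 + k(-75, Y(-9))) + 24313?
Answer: 1266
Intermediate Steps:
Y(C) = 1/(2 + C)
k(l, c) = 3 + l/5
(-23035 + k(-75, Y(-9))) + 24313 = (-23035 + (3 + (1/5)*(-75))) + 24313 = (-23035 + (3 - 15)) + 24313 = (-23035 - 12) + 24313 = -23047 + 24313 = 1266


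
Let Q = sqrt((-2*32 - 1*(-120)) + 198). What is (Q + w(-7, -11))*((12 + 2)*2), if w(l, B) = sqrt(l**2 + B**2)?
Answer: 28*sqrt(170) + 28*sqrt(254) ≈ 811.32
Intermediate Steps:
w(l, B) = sqrt(B**2 + l**2)
Q = sqrt(254) (Q = sqrt((-64 + 120) + 198) = sqrt(56 + 198) = sqrt(254) ≈ 15.937)
(Q + w(-7, -11))*((12 + 2)*2) = (sqrt(254) + sqrt((-11)**2 + (-7)**2))*((12 + 2)*2) = (sqrt(254) + sqrt(121 + 49))*(14*2) = (sqrt(254) + sqrt(170))*28 = (sqrt(170) + sqrt(254))*28 = 28*sqrt(170) + 28*sqrt(254)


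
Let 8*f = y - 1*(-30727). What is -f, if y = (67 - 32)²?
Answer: -3994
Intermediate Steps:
y = 1225 (y = 35² = 1225)
f = 3994 (f = (1225 - 1*(-30727))/8 = (1225 + 30727)/8 = (⅛)*31952 = 3994)
-f = -1*3994 = -3994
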